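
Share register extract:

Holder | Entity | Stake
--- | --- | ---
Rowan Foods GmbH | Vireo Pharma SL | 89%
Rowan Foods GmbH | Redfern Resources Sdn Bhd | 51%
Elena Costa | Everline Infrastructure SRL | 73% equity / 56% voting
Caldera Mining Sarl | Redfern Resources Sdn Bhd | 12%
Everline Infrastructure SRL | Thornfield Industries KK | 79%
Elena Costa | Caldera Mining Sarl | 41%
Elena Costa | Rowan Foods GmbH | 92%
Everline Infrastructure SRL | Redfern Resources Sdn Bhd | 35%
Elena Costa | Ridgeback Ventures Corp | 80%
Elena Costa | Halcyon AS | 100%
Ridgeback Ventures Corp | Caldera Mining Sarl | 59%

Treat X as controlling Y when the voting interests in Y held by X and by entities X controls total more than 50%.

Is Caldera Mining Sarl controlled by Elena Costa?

Yes

Elena holds 80% of Ridgeback, so Elena controls Ridgeback.
Elena and Ridgeback together hold 41% + 59% = 100% of Caldera, so Elena controls Caldera.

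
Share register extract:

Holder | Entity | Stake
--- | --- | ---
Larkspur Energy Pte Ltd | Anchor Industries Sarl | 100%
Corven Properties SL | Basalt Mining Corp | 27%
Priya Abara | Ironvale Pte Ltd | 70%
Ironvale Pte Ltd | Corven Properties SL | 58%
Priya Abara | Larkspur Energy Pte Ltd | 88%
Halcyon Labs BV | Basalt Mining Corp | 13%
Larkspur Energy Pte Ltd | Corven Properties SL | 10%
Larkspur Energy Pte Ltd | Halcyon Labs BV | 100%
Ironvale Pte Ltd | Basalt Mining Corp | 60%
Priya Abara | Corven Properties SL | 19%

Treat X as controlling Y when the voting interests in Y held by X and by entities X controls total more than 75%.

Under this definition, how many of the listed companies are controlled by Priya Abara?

Priya holds 88% of Larkspur, so Priya controls Larkspur.
Larkspur holds 100% of Halcyon, so Priya controls Halcyon.
Larkspur holds 100% of Anchor, so Priya controls Anchor.
No other company's threshold is met.
Priya controls 3 companies.

3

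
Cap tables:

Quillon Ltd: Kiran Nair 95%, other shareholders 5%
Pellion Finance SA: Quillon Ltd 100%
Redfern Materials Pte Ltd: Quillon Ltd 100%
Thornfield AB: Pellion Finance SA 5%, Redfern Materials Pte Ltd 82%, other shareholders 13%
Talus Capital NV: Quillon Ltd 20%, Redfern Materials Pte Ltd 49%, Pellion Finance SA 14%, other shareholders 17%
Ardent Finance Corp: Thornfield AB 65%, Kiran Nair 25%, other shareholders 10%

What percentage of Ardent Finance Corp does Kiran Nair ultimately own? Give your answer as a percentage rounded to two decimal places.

78.72%

Kiran reaches Ardent along 3 paths.
Via Quillon → Pellion → Thornfield: 95% × 100% × 5% × 65% = 3.0875%.
Via Quillon → Redfern → Thornfield: 95% × 100% × 82% × 65% = 50.635%.
Direct stake: 25% = 25%.
Total: 3.0875% + 50.635% + 25% = 78.7225%.
Rounded: 78.72%.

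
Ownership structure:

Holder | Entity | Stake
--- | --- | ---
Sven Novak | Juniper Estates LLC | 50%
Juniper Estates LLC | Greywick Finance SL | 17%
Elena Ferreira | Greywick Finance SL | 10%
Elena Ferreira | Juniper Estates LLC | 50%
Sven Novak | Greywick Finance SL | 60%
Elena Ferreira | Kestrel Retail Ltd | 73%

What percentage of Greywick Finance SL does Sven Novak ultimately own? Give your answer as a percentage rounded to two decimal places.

Sven reaches Greywick along 2 paths.
Direct stake: 60% = 60%.
Via Juniper: 50% × 17% = 8.5%.
Total: 60% + 8.5% = 68.5%.
Rounded: 68.50%.

68.50%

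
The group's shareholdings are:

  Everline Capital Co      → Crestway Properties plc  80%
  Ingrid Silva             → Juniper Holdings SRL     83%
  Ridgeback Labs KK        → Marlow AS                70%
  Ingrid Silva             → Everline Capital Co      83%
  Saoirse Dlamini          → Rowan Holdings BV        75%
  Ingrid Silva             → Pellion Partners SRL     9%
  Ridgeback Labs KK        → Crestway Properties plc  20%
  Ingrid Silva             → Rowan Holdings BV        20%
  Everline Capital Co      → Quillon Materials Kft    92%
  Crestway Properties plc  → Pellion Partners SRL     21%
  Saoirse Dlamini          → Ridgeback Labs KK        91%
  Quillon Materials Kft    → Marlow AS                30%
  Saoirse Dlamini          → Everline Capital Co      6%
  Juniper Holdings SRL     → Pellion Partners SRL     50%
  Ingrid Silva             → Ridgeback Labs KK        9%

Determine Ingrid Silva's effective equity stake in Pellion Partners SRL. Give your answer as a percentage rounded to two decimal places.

64.82%

Ingrid reaches Pellion along 4 paths.
Direct stake: 9% = 9%.
Via Ridgeback → Crestway: 9% × 20% × 21% = 0.378%.
Via Everline → Crestway: 83% × 80% × 21% = 13.944%.
Via Juniper: 83% × 50% = 41.5%.
Total: 9% + 0.378% + 13.944% + 41.5% = 64.822%.
Rounded: 64.82%.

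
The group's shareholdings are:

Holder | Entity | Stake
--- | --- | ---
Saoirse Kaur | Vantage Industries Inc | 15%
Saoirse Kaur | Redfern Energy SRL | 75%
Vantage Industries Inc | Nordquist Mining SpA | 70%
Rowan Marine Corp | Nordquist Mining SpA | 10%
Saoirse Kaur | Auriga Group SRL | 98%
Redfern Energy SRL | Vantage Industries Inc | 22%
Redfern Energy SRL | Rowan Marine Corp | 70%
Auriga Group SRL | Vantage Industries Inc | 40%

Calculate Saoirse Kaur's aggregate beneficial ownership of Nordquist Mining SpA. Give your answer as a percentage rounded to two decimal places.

54.74%

Saoirse reaches Nordquist along 4 paths.
Via Redfern → Rowan: 75% × 70% × 10% = 5.25%.
Via Redfern → Vantage: 75% × 22% × 70% = 11.55%.
Via Auriga → Vantage: 98% × 40% × 70% = 27.44%.
Via Vantage: 15% × 70% = 10.5%.
Total: 5.25% + 11.55% + 27.44% + 10.5% = 54.74%.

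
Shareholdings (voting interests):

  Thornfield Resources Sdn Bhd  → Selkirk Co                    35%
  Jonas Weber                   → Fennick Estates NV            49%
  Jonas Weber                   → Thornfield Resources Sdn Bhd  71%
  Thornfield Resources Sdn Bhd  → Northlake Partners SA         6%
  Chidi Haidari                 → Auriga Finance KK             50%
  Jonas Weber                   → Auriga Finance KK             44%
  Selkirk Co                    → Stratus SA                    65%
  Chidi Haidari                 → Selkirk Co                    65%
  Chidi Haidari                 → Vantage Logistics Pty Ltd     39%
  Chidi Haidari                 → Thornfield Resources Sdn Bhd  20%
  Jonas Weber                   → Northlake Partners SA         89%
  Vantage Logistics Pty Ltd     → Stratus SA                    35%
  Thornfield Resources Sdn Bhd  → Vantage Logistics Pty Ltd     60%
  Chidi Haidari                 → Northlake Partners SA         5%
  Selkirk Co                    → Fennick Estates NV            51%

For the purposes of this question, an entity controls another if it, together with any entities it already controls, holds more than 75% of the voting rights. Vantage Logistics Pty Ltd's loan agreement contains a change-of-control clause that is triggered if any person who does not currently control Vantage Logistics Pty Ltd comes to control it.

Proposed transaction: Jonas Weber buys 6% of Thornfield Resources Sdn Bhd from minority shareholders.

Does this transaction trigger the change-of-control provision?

The purchase changes only Jonas's holdings, so Jonas is the only person who could newly come to control Vantage.
Jonas holds 89% of Northlake, so Jonas controls Northlake.
Neither Jonas nor any entity Jonas controls holds any voting interest in Vantage.
So before the transaction, Jonas does not control Vantage.
After the purchase, Jonas's direct stake in Thornfield rises to 71% + 6% = 77%.
Jonas holds 77% of Thornfield, so Jonas controls Thornfield.
Thornfield and Jonas together hold 6% + 89% = 95% of Northlake, so Jonas controls Northlake.
After the transaction, Jonas's side holds 60% of Vantage, not > 75%, so Jonas still does not control Vantage.
No new person acquires control, so the clause is not triggered.

No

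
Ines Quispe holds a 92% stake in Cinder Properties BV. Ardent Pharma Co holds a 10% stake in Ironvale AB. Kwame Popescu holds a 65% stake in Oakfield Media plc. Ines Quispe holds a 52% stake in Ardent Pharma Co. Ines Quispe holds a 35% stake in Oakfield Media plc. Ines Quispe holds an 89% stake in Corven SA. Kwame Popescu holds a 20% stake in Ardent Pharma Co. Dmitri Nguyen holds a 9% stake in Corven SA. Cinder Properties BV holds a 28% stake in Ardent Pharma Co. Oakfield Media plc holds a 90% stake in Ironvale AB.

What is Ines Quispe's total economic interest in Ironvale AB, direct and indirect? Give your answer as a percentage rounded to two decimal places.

Ines reaches Ironvale along 3 paths.
Via Oakfield: 35% × 90% = 31.5%.
Via Cinder → Ardent: 92% × 28% × 10% = 2.576%.
Via Ardent: 52% × 10% = 5.2%.
Total: 31.5% + 2.576% + 5.2% = 39.276%.
Rounded: 39.28%.

39.28%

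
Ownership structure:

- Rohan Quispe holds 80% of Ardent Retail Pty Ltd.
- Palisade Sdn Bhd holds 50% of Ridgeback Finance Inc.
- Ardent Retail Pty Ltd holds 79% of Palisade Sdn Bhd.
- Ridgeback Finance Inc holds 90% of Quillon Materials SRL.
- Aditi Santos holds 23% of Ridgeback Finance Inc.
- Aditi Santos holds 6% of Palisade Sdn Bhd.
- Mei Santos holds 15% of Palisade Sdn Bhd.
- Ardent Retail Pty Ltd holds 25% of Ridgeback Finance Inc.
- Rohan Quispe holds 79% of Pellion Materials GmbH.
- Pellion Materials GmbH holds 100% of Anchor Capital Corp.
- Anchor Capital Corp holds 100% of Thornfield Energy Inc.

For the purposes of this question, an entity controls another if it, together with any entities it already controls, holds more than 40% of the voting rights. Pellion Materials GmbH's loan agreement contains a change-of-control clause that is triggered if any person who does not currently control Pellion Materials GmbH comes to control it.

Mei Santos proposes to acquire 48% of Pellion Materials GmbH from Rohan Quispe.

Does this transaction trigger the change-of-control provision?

The purchase adds only to Mei's holdings (Rohan's stake shrinks), so Mei is the only person who could newly come to control Pellion.
Mei's largest direct stake is 15% in Palisade, which does not meet the threshold, so Mei controls no company.
Neither Mei nor any entity Mei controls holds any voting interest in Pellion.
So before the transaction, Mei does not control Pellion.
After the purchase, Mei holds 48% of Pellion directly, and Rohan's stake falls to 31%.
Mei holds 48% of Pellion, so Mei controls Pellion.
Mei did not control Pellion before and does after, so the clause is triggered.

Yes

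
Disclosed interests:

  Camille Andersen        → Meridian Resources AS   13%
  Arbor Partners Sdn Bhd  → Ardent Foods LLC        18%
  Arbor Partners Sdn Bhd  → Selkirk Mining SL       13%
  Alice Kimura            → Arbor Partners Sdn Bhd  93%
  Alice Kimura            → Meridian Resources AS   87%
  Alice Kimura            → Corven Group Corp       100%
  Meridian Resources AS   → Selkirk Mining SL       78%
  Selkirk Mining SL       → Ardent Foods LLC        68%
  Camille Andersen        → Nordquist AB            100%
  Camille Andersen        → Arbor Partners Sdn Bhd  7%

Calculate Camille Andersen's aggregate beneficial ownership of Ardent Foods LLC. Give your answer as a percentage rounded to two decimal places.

Camille reaches Ardent along 3 paths.
Via Arbor: 7% × 18% = 1.26%.
Via Meridian → Selkirk: 13% × 78% × 68% = 6.8952%.
Via Arbor → Selkirk: 7% × 13% × 68% = 0.6188%.
Total: 1.26% + 6.8952% + 0.6188% = 8.774%.
Rounded: 8.77%.

8.77%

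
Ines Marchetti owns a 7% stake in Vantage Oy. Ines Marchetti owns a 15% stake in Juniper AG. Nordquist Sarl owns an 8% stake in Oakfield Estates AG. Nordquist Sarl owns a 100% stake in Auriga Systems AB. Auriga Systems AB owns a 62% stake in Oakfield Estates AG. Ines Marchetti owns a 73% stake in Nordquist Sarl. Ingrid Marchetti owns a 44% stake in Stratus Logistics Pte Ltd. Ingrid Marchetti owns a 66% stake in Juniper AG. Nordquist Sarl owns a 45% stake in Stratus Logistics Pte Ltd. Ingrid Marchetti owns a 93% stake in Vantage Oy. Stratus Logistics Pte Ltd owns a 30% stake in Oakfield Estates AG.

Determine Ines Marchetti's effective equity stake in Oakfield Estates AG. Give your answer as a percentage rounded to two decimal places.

Ines reaches Oakfield along 3 paths.
Via Nordquist: 73% × 8% = 5.84%.
Via Nordquist → Stratus: 73% × 45% × 30% = 9.855%.
Via Nordquist → Auriga: 73% × 100% × 62% = 45.26%.
Total: 5.84% + 9.855% + 45.26% = 60.955%.
Rounded: 60.96%.

60.96%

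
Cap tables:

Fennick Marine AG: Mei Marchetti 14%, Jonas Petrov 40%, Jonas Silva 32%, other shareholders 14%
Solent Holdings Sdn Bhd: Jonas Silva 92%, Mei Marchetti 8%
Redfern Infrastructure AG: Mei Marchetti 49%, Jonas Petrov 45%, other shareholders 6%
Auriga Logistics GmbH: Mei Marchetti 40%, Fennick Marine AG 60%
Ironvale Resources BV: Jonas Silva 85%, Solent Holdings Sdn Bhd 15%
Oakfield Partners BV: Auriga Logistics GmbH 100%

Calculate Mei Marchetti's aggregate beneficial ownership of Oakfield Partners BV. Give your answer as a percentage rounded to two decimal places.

Mei reaches Oakfield along 2 paths.
Via Auriga: 40% × 100% = 40%.
Via Fennick → Auriga: 14% × 60% × 100% = 8.4%.
Total: 40% + 8.4% = 48.4%.
Rounded: 48.40%.

48.40%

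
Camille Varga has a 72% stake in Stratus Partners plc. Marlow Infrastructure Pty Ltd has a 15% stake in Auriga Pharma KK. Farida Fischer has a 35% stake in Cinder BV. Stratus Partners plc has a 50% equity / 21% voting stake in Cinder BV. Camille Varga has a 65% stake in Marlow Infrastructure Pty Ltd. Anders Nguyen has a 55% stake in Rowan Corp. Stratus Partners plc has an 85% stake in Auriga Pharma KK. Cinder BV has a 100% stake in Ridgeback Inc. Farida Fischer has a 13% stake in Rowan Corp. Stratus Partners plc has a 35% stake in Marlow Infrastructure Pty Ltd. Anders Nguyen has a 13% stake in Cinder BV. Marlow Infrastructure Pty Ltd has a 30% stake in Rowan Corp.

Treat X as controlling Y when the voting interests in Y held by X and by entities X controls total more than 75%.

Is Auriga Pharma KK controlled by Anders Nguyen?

No

Anders's largest direct stake is 55% in Rowan, which does not meet the threshold, so Anders controls no company.
Neither Anders nor any entity Anders controls holds any voting interest in Auriga.
So Anders does not control Auriga.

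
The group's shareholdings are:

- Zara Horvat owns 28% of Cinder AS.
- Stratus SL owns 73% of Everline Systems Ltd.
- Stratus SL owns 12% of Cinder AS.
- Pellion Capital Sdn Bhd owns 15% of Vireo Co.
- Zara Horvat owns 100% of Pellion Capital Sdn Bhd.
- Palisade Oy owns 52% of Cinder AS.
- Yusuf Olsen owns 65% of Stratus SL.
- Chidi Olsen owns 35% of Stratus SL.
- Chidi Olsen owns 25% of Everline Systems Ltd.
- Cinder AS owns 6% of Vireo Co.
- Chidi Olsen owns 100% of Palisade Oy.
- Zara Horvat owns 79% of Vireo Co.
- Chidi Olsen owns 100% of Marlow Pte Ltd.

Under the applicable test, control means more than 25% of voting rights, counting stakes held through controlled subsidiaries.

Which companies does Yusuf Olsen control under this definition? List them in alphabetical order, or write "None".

Yusuf holds 65% of Stratus, so Yusuf controls Stratus.
Stratus holds 73% of Everline, so Yusuf controls Everline.
No other company's threshold is met.

Everline Systems Ltd, Stratus SL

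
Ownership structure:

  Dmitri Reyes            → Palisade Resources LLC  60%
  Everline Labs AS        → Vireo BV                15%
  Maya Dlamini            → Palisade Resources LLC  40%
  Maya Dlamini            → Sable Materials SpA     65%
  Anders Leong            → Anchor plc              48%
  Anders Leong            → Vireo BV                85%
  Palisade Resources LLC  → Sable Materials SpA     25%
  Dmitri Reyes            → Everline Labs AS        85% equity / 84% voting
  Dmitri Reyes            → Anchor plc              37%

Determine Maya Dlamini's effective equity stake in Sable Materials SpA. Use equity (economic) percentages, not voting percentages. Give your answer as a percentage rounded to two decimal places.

75.00%

Maya reaches Sable along 2 paths.
Via Palisade: 40% × 25% = 10%.
Direct stake: 65% = 65%.
Total: 10% + 65% = 75%.
Rounded: 75.00%.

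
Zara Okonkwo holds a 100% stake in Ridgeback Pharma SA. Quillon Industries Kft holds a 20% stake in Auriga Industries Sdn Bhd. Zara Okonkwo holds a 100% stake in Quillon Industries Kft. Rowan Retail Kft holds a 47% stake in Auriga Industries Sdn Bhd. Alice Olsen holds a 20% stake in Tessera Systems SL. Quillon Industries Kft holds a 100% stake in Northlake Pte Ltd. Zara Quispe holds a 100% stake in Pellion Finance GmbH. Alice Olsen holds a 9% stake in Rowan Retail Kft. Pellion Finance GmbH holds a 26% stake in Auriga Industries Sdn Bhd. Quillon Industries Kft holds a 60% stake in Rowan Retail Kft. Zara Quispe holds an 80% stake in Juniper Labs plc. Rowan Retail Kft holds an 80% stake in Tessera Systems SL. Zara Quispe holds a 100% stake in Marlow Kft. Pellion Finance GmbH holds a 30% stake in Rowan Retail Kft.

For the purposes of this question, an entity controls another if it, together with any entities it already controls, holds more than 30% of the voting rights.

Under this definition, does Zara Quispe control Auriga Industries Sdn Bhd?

No

Zara Quispe holds 100% of Pellion, so Zara Quispe controls Pellion.
Zara Quispe holds 100% of Marlow, so Zara Quispe controls Marlow.
Zara Quispe holds 80% of Juniper, so Zara Quispe controls Juniper.
In Auriga, Zara Quispe's side holds only 26%, not > 30%.
So Zara Quispe does not control Auriga.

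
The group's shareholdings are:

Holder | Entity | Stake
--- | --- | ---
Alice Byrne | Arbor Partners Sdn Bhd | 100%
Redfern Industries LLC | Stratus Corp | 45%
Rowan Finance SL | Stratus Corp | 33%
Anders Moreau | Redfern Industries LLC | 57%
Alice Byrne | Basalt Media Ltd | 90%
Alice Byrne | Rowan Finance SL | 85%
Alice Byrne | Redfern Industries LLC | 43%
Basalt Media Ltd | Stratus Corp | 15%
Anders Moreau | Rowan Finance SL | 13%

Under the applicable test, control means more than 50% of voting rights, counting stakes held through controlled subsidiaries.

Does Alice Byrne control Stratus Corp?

Alice holds 90% of Basalt, so Alice controls Basalt.
Alice holds 85% of Rowan, so Alice controls Rowan.
Alice holds 100% of Arbor, so Alice controls Arbor.
In Stratus, Alice's side holds only 33% + 15% = 48%, not > 50%.
So Alice does not control Stratus.

No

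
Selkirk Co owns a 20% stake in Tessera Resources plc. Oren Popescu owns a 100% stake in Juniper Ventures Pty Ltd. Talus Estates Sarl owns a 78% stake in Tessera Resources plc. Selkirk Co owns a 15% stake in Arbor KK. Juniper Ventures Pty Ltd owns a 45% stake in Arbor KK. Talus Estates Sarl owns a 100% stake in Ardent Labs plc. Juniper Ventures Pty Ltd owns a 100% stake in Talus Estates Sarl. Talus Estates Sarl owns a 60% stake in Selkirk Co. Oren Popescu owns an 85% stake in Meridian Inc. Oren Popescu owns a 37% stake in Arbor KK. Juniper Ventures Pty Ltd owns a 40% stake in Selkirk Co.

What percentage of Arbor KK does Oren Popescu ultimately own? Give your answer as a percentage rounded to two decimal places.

Oren reaches Arbor along 4 paths.
Via Juniper: 100% × 45% = 45%.
Via Juniper → Selkirk: 100% × 40% × 15% = 6%.
Via Juniper → Talus → Selkirk: 100% × 100% × 60% × 15% = 9%.
Direct stake: 37% = 37%.
Total: 45% + 6% + 9% + 37% = 97%.
Rounded: 97.00%.

97.00%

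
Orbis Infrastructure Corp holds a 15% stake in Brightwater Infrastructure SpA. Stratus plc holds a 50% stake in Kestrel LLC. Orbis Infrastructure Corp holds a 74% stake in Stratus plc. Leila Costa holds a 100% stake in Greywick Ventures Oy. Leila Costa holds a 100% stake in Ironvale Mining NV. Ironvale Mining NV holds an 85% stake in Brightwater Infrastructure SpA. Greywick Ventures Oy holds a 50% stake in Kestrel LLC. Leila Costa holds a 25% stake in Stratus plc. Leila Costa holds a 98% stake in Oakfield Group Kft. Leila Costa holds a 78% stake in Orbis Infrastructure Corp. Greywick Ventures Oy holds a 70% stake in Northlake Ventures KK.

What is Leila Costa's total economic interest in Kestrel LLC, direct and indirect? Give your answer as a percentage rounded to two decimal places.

91.36%

Leila reaches Kestrel along 3 paths.
Via Orbis → Stratus: 78% × 74% × 50% = 28.86%.
Via Stratus: 25% × 50% = 12.5%.
Via Greywick: 100% × 50% = 50%.
Total: 28.86% + 12.5% + 50% = 91.36%.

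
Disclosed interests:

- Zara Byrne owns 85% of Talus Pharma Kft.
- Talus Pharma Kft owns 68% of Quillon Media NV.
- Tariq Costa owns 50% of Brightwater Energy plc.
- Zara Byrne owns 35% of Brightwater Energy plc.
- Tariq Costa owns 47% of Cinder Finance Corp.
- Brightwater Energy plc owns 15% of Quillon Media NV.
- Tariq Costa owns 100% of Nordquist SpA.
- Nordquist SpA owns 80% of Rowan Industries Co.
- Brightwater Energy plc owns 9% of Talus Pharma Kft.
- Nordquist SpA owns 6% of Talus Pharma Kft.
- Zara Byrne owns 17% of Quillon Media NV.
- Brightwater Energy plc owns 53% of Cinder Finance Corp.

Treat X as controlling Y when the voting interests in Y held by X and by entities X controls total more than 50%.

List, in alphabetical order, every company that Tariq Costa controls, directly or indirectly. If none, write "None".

Nordquist SpA, Rowan Industries Co

Tariq holds 100% of Nordquist, so Tariq controls Nordquist.
Nordquist holds 80% of Rowan, so Tariq controls Rowan.
No other company's threshold is met.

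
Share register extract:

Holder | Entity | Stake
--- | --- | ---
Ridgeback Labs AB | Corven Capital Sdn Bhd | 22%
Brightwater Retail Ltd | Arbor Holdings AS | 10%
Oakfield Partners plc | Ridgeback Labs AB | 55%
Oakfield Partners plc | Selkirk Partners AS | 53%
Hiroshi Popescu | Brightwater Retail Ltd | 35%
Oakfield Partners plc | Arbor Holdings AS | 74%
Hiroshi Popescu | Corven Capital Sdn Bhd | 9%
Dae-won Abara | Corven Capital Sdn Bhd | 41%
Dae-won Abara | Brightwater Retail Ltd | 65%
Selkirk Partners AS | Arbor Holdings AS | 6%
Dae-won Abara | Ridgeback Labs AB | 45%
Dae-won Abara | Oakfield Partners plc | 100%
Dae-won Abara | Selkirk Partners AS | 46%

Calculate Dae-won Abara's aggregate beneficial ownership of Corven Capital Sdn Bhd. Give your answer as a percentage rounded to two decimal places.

63.00%

Dae-won reaches Corven along 3 paths.
Direct stake: 41% = 41%.
Via Oakfield → Ridgeback: 100% × 55% × 22% = 12.1%.
Via Ridgeback: 45% × 22% = 9.9%.
Total: 41% + 12.1% + 9.9% = 63%.
Rounded: 63.00%.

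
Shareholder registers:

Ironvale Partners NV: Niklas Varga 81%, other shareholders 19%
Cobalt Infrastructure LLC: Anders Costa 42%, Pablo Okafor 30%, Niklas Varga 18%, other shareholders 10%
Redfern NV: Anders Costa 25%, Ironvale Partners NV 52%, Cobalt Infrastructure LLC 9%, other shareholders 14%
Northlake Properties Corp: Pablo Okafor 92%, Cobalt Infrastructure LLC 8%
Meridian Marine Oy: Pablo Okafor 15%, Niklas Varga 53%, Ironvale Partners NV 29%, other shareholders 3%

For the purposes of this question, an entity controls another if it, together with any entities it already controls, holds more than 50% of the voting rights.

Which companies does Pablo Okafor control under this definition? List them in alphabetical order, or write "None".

Northlake Properties Corp

Pablo holds 92% of Northlake, so Pablo controls Northlake.
No other company's threshold is met.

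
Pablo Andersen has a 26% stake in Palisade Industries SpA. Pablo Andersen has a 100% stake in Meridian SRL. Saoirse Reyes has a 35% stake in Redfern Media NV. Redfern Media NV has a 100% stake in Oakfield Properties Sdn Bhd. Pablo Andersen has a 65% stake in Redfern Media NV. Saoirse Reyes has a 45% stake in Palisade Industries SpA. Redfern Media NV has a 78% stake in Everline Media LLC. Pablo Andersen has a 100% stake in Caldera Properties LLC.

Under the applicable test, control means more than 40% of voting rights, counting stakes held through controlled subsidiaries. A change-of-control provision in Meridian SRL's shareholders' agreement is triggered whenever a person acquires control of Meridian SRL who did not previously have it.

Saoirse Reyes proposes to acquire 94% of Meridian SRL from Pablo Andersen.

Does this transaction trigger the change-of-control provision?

The purchase adds only to Saoirse's holdings (Pablo's stake shrinks), so Saoirse is the only person who could newly come to control Meridian.
Saoirse holds 45% of Palisade, so Saoirse controls Palisade.
Neither Saoirse nor any entity Saoirse controls holds any voting interest in Meridian.
So before the transaction, Saoirse does not control Meridian.
After the purchase, Saoirse holds 94% of Meridian directly, and Pablo's stake falls to 6%.
Saoirse holds 94% of Meridian, so Saoirse controls Meridian.
Saoirse did not control Meridian before and does after, so the clause is triggered.

Yes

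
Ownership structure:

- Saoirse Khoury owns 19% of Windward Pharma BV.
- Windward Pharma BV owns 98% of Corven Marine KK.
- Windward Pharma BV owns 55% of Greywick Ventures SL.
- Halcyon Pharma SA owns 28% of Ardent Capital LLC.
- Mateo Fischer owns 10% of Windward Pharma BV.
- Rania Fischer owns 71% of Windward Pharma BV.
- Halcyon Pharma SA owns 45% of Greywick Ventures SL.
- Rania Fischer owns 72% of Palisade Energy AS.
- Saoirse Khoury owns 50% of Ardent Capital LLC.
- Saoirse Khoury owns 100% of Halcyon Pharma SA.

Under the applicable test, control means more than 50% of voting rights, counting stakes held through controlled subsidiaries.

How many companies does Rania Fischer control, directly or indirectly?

Rania holds 71% of Windward, so Rania controls Windward.
Rania holds 72% of Palisade, so Rania controls Palisade.
Windward holds 55% of Greywick, so Rania controls Greywick.
Windward holds 98% of Corven, so Rania controls Corven.
No other company's threshold is met.
Rania controls 4 companies.

4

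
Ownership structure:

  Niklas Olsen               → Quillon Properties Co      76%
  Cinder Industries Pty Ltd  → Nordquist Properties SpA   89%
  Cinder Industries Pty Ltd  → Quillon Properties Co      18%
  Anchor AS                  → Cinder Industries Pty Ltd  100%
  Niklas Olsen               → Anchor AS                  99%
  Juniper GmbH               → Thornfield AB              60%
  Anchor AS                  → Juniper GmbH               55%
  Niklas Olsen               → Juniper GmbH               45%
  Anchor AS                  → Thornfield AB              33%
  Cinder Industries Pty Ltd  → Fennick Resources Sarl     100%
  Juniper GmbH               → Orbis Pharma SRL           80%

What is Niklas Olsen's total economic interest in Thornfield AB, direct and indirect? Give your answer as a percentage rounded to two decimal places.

Niklas reaches Thornfield along 3 paths.
Via Anchor → Juniper: 99% × 55% × 60% = 32.67%.
Via Juniper: 45% × 60% = 27%.
Via Anchor: 99% × 33% = 32.67%.
Total: 32.67% + 27% + 32.67% = 92.34%.

92.34%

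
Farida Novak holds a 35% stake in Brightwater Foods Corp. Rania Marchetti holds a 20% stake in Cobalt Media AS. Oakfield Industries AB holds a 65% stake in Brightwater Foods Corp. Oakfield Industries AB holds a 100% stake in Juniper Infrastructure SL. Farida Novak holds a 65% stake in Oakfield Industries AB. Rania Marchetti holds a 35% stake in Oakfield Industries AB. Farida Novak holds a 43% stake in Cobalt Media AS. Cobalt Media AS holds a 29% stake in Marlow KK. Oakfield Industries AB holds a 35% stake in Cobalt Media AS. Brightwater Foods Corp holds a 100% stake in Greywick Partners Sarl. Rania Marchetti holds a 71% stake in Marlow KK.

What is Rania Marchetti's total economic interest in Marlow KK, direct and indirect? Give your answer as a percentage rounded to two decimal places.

Rania reaches Marlow along 3 paths.
Via Cobalt: 20% × 29% = 5.8%.
Via Oakfield → Cobalt: 35% × 35% × 29% = 3.5525%.
Direct stake: 71% = 71%.
Total: 5.8% + 3.5525% + 71% = 80.3525%.
Rounded: 80.35%.

80.35%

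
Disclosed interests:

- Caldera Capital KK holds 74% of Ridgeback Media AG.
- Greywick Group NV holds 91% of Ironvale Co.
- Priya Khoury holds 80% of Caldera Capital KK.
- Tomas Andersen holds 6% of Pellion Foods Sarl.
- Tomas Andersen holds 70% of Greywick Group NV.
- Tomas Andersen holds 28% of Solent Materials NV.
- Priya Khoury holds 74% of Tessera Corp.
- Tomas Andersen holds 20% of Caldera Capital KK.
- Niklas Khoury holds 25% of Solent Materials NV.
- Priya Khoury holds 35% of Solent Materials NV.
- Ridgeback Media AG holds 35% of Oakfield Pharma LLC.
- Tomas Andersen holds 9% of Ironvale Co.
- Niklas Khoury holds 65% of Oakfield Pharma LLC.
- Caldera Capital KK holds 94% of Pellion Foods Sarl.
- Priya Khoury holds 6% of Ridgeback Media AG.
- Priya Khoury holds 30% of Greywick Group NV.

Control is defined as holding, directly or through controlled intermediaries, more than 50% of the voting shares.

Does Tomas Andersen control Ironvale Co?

Yes

Tomas holds 70% of Greywick, so Tomas controls Greywick.
Tomas and Greywick together hold 9% + 91% = 100% of Ironvale, so Tomas controls Ironvale.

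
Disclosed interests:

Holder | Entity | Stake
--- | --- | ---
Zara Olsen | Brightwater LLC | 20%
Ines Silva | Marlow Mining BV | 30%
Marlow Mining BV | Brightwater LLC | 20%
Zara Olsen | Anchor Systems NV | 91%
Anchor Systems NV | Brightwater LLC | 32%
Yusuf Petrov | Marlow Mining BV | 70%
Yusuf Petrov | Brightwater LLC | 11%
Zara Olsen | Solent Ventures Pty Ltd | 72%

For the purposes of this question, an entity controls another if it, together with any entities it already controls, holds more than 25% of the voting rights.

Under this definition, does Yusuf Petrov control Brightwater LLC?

Yusuf holds 70% of Marlow, so Yusuf controls Marlow.
Marlow and Yusuf together hold 20% + 11% = 31% of Brightwater, so Yusuf controls Brightwater.

Yes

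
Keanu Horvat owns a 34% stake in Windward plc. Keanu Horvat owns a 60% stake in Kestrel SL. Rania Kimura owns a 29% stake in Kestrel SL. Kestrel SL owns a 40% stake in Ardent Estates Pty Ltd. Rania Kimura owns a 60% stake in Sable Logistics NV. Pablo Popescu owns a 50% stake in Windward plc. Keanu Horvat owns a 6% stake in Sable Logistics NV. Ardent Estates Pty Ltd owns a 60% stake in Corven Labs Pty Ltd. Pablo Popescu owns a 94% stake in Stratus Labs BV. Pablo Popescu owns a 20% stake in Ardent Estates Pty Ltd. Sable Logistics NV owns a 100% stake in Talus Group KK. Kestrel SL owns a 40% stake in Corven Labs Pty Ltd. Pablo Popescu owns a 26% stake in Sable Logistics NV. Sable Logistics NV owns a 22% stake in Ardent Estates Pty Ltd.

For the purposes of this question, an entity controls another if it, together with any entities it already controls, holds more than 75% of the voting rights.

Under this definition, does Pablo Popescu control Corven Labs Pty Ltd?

Pablo holds 94% of Stratus, so Pablo controls Stratus.
Neither Pablo nor any entity Pablo controls holds any voting interest in Corven.
So Pablo does not control Corven.

No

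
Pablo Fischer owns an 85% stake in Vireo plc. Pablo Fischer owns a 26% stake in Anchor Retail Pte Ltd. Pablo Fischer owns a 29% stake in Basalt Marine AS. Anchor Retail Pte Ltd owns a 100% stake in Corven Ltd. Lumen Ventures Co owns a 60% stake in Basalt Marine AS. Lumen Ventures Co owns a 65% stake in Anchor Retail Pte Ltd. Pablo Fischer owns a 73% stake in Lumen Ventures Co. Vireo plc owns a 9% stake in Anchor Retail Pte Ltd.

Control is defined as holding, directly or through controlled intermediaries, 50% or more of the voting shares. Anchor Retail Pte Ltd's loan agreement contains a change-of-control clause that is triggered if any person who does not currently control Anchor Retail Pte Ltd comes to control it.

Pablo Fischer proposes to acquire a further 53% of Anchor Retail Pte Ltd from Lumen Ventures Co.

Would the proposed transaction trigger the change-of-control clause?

The purchase adds only to Pablo's holdings (Lumen's stake shrinks), so Pablo is the only person who could newly come to control Anchor.
Pablo holds 73% of Lumen, so Pablo controls Lumen.
Pablo holds 85% of Vireo, so Pablo controls Vireo.
Vireo and Lumen and Pablo together hold 9% + 65% + 26% = 100% of Anchor, so Pablo controls Anchor.
So Pablo already controls Anchor before the transaction.
After the purchase, Pablo's direct stake in Anchor rises to 26% + 53% = 79%, and Lumen's stake falls to 12%.
Pablo controlled Anchor already, so this is not a new person acquiring control; every other person's position is unchanged or reduced.
No new person acquires control, so the clause is not triggered.

No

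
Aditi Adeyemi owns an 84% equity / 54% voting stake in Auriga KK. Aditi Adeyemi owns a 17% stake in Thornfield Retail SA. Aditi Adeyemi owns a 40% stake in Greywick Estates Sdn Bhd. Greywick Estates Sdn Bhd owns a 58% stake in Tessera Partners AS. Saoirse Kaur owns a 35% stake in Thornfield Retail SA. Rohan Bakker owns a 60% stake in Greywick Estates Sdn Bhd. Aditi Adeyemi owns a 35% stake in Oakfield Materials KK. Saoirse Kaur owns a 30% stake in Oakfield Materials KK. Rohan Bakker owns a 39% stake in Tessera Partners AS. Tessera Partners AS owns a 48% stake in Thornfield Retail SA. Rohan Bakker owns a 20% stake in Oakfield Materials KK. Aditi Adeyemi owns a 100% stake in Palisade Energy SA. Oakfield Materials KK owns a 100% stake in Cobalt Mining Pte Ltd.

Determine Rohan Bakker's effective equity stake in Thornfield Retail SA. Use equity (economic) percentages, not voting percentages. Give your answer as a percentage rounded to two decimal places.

35.42%

Rohan reaches Thornfield along 2 paths.
Via Greywick → Tessera: 60% × 58% × 48% = 16.704%.
Via Tessera: 39% × 48% = 18.72%.
Total: 16.704% + 18.72% = 35.424%.
Rounded: 35.42%.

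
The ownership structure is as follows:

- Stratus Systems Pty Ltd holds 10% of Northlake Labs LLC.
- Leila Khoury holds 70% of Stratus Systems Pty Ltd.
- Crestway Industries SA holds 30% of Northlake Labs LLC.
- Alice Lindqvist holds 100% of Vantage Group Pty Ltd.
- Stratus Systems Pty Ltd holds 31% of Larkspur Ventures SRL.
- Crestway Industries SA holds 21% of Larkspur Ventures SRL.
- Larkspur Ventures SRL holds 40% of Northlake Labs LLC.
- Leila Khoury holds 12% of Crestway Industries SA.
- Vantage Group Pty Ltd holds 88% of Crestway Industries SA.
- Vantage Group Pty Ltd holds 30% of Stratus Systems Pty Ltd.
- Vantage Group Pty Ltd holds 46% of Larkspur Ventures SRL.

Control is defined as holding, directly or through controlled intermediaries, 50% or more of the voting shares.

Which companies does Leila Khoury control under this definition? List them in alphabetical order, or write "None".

Stratus Systems Pty Ltd

Leila holds 70% of Stratus, so Leila controls Stratus.
No other company's threshold is met.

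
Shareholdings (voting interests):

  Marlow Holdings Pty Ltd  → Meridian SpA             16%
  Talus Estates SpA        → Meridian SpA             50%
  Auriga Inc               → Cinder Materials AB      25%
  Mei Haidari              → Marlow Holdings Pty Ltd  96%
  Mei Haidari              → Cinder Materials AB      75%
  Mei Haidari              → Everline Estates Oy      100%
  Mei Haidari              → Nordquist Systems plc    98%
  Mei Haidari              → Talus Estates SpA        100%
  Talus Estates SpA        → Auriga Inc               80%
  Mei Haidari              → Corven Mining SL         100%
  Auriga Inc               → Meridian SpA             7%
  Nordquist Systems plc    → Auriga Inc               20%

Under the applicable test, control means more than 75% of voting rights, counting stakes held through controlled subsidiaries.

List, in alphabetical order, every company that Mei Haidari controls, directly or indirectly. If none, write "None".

Mei holds 98% of Nordquist, so Mei controls Nordquist.
Mei holds 100% of Talus, so Mei controls Talus.
Mei holds 100% of Corven, so Mei controls Corven.
Talus and Nordquist together hold 80% + 20% = 100% of Auriga, so Mei controls Auriga.
Mei holds 96% of Marlow, so Mei controls Marlow.
Mei holds 100% of Everline, so Mei controls Everline.
Mei and Auriga together hold 75% + 25% = 100% of Cinder, so Mei controls Cinder.
No other company's threshold is met.

Auriga Inc, Cinder Materials AB, Corven Mining SL, Everline Estates Oy, Marlow Holdings Pty Ltd, Nordquist Systems plc, Talus Estates SpA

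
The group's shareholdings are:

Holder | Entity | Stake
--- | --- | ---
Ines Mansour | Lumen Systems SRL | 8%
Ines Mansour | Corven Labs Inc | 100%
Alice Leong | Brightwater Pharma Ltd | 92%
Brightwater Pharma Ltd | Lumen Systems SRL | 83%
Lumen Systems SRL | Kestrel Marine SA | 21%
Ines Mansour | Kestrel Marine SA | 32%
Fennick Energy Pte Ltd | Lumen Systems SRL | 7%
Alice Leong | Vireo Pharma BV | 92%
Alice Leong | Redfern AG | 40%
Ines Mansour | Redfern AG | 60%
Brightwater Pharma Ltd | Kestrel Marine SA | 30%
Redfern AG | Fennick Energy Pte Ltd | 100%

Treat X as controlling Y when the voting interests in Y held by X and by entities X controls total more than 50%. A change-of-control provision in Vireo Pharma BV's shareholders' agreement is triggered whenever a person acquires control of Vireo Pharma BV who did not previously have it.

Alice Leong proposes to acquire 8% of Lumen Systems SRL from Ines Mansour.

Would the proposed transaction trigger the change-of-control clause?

The purchase adds only to Alice's holdings (Ines's stake shrinks), so Alice is the only person who could newly come to control Vireo.
Alice holds 92% of Vireo, so Alice controls Vireo.
So Alice already controls Vireo before the transaction.
After the purchase, Alice holds 8% of Lumen directly, and Ines's stake falls to 0%.
Alice controlled Vireo already, so this is not a new person acquiring control; every other person's position is unchanged or reduced.
No new person acquires control, so the clause is not triggered.

No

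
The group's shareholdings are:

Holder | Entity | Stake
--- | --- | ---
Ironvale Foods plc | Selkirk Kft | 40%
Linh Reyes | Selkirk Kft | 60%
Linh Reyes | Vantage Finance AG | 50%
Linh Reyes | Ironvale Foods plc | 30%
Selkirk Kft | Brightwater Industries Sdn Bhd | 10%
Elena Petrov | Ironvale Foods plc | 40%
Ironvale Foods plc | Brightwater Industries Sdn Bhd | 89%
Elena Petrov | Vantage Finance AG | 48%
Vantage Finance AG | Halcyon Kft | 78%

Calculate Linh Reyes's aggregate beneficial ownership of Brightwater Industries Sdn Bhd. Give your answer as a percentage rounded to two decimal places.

33.90%

Linh reaches Brightwater along 3 paths.
Via Selkirk: 60% × 10% = 6%.
Via Ironvale → Selkirk: 30% × 40% × 10% = 1.2%.
Via Ironvale: 30% × 89% = 26.7%.
Total: 6% + 1.2% + 26.7% = 33.9%.
Rounded: 33.90%.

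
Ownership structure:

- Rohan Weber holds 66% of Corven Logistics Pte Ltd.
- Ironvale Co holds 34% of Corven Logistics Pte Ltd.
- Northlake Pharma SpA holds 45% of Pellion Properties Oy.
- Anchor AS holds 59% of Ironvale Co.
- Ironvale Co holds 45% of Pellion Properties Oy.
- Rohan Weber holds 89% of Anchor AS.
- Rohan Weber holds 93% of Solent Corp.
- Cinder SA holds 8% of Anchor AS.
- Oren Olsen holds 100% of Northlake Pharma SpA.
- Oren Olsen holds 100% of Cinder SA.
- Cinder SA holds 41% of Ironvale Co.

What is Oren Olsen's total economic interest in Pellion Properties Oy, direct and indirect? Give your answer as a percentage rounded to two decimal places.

Oren reaches Pellion along 3 paths.
Via Cinder → Ironvale: 100% × 41% × 45% = 18.45%.
Via Cinder → Anchor → Ironvale: 100% × 8% × 59% × 45% = 2.124%.
Via Northlake: 100% × 45% = 45%.
Total: 18.45% + 2.124% + 45% = 65.574%.
Rounded: 65.57%.

65.57%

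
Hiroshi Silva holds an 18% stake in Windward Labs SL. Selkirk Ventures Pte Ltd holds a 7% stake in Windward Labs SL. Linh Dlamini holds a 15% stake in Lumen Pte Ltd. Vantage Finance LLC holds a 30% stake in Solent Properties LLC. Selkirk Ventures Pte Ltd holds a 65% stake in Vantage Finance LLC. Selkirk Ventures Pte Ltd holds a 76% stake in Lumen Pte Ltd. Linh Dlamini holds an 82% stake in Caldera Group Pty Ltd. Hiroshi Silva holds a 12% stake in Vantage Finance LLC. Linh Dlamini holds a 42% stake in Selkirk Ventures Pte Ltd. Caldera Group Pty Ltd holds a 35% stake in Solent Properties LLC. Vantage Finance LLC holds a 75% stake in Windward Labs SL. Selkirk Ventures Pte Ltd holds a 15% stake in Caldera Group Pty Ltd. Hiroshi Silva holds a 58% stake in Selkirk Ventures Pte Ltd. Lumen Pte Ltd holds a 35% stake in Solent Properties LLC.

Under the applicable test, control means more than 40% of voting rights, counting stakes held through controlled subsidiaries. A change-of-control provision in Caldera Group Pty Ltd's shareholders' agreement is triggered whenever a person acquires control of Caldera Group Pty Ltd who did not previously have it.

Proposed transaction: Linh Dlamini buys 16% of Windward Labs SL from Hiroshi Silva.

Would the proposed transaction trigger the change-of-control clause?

No

The purchase adds only to Linh's holdings (Hiroshi's stake shrinks), so Linh is the only person who could newly come to control Caldera.
Linh holds 42% of Selkirk, so Linh controls Selkirk.
Selkirk and Linh together hold 15% + 82% = 97% of Caldera, so Linh controls Caldera.
So Linh already controls Caldera before the transaction.
After the purchase, Linh holds 16% of Windward directly, and Hiroshi's stake falls to 2%.
Linh controlled Caldera already, so this is not a new person acquiring control; every other person's position is unchanged or reduced.
No new person acquires control, so the clause is not triggered.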